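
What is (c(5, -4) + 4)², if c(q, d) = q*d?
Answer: 256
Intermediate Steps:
c(q, d) = d*q
(c(5, -4) + 4)² = (-4*5 + 4)² = (-20 + 4)² = (-16)² = 256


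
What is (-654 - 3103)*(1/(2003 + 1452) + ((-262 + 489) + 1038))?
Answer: -16420254032/3455 ≈ -4.7526e+6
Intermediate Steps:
(-654 - 3103)*(1/(2003 + 1452) + ((-262 + 489) + 1038)) = -3757*(1/3455 + (227 + 1038)) = -3757*(1/3455 + 1265) = -3757*4370576/3455 = -16420254032/3455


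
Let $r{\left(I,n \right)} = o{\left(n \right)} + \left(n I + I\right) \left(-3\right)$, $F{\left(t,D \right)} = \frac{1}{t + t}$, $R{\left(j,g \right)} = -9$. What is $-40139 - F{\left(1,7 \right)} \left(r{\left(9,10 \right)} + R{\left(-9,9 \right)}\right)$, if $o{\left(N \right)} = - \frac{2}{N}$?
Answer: $- \frac{399859}{10} \approx -39986.0$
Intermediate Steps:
$F{\left(t,D \right)} = \frac{1}{2 t}$
$r{\left(I,n \right)} = - 3 I - \frac{2}{n} - 3 I n$ ($r{\left(I,n \right)} = - \frac{2}{n} + \left(n I + I\right) \left(-3\right) = - \frac{2}{n} + \left(I n + I\right) \left(-3\right) = - \frac{2}{n} + \left(I + I n\right) \left(-3\right) = - \frac{2}{n} - \left(3 I + 3 I n\right) = - 3 I - \frac{2}{n} - 3 I n$)
$-40139 - F{\left(1,7 \right)} \left(r{\left(9,10 \right)} + R{\left(-9,9 \right)}\right) = -40139 - \frac{1}{2 \cdot 1} \left(\frac{-2 + 3 \cdot 9 \cdot 10 \left(-1 - 10\right)}{10} - 9\right) = -40139 - \frac{1}{2} \cdot 1 \left(\frac{-2 + 3 \cdot 9 \cdot 10 \left(-1 - 10\right)}{10} - 9\right) = -40139 - \frac{\frac{-2 + 3 \cdot 9 \cdot 10 \left(-11\right)}{10} - 9}{2} = -40139 - \frac{\frac{-2 - 2970}{10} - 9}{2} = -40139 - \frac{\frac{1}{10} \left(-2972\right) - 9}{2} = -40139 - \frac{- \frac{1486}{5} - 9}{2} = -40139 - \frac{1}{2} \left(- \frac{1531}{5}\right) = -40139 - - \frac{1531}{10} = -40139 + \frac{1531}{10} = - \frac{399859}{10}$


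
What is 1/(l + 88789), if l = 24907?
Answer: 1/113696 ≈ 8.7954e-6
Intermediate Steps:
1/(l + 88789) = 1/(24907 + 88789) = 1/113696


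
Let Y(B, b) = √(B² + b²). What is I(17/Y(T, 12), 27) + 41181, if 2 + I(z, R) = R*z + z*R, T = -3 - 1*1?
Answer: 41179 + 459*√10/20 ≈ 41252.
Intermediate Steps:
T = -4 (T = -3 - 1 = -4)
I(z, R) = -2 + 2*R*z (I(z, R) = -2 + (R*z + z*R) = -2 + (R*z + R*z) = -2 + 2*R*z)
I(17/Y(T, 12), 27) + 41181 = (-2 + 2*27*(17/(√((-4)² + 12²)))) + 41181 = (-2 + 2*27*(17/(√(16 + 144)))) + 41181 = (-2 + 2*27*(17/(√160))) + 41181 = (-2 + 2*27*(17/((4*√10)))) + 41181 = (-2 + 2*27*(17*(√10/40))) + 41181 = (-2 + 2*27*(17*√10/40)) + 41181 = (-2 + 459*√10/20) + 41181 = 41179 + 459*√10/20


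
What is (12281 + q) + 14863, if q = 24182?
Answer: 51326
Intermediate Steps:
(12281 + q) + 14863 = (12281 + 24182) + 14863 = 36463 + 14863 = 51326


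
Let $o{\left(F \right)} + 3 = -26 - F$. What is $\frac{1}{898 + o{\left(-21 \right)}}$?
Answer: $\frac{1}{890} \approx 0.0011236$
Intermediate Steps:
$o{\left(F \right)} = -29 - F$ ($o{\left(F \right)} = -3 - \left(26 + F\right) = -29 - F$)
$\frac{1}{898 + o{\left(-21 \right)}} = \frac{1}{898 - 8} = \frac{1}{890}$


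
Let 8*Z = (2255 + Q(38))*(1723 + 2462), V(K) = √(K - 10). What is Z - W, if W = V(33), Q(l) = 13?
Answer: 2372895/2 - √23 ≈ 1.1864e+6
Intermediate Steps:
V(K) = √(-10 + K)
W = √23 (W = √(-10 + 33) = √23 ≈ 4.7958)
Z = 2372895/2 (Z = ((2255 + 13)*(1723 + 2462))/8 = (2268*4185)/8 = (⅛)*9491580 = 2372895/2 ≈ 1.1864e+6)
Z - W = 2372895/2 - √23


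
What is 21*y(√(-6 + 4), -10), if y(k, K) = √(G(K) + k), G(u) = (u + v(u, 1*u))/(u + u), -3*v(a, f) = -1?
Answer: 7*√(435 + 900*I*√2)/10 ≈ 20.883 + 14.932*I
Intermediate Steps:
v(a, f) = ⅓ (v(a, f) = -⅓*(-1) = ⅓)
G(u) = (⅓ + u)/(2*u) (G(u) = (u + ⅓)/(u + u) = (⅓ + u)/((2*u)) = (⅓ + u)*(1/(2*u)) = (⅓ + u)/(2*u))
y(k, K) = √(k + (1 + 3*K)/(6*K)) (y(k, K) = √((1 + 3*K)/(6*K) + k) = √(k + (1 + 3*K)/(6*K)))
21*y(√(-6 + 4), -10) = 21*(√(18 + 6/(-10) + 36*√(-6 + 4))/6) = 21*(√(18 + 6*(-⅒) + 36*√(-2))/6) = 21*(√(18 - ⅗ + 36*(I*√2))/6) = 21*(√(18 - ⅗ + 36*I*√2)/6) = 21*(√(87/5 + 36*I*√2)/6) = 7*√(87/5 + 36*I*√2)/2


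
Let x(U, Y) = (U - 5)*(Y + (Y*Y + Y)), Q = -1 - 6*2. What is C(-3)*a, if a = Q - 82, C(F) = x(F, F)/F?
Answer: -760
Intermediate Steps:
Q = -13 (Q = -1 - 12 = -13)
x(U, Y) = (-5 + U)*(Y² + 2*Y) (x(U, Y) = (-5 + U)*(Y + (Y² + Y)) = (-5 + U)*(Y + (Y + Y²)) = (-5 + U)*(Y² + 2*Y))
C(F) = -10 + F² - 3*F (C(F) = (F*(-10 - 5*F + 2*F + F*F))/F = (F*(-10 - 5*F + 2*F + F²))/F = (F*(-10 + F² - 3*F))/F = -10 + F² - 3*F)
a = -95 (a = -13 - 82 = -95)
C(-3)*a = (-10 + (-3)² - 3*(-3))*(-95) = (-10 + 9 + 9)*(-95) = 8*(-95) = -760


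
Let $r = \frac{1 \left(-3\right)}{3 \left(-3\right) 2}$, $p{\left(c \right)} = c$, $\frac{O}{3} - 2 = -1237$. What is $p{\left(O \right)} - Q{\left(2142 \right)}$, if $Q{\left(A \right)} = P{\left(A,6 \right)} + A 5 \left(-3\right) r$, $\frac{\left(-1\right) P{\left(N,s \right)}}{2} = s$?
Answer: $1662$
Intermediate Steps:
$O = -3705$ ($O = 6 + 3 \left(-1237\right) = 6 - 3711 = -3705$)
$P{\left(N,s \right)} = - 2 s$
$r = \frac{1}{6}$ ($r = - \frac{3}{\left(-9\right) 2} = - \frac{3}{-18} = \left(-3\right) \left(- \frac{1}{18}\right) = \frac{1}{6} \approx 0.16667$)
$Q{\left(A \right)} = -12 - \frac{5 A}{2}$ ($Q{\left(A \right)} = \left(-2\right) 6 + A 5 \left(-3\right) \frac{1}{6} = -12 + 5 A \left(-3\right) \frac{1}{6} = -12 + - 15 A \frac{1}{6} = -12 - \frac{5 A}{2}$)
$p{\left(O \right)} - Q{\left(2142 \right)} = -3705 - \left(-12 - 5355\right) = -3705 - -5367 = -3705 + 5367 = 1662$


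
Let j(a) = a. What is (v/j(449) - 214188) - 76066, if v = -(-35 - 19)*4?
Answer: -130323830/449 ≈ -2.9025e+5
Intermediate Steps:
v = 216 (v = -(-54)*4 = -1*(-216) = 216)
(v/j(449) - 214188) - 76066 = (216/449 - 214188) - 76066 = -96170196/449 - 76066 = -130323830/449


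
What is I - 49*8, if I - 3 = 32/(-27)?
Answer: -10535/27 ≈ -390.19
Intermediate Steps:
I = 49/27 (I = 3 + 32/(-27) = 3 + 32*(-1/27) = 3 - 32/27 = 49/27 ≈ 1.8148)
I - 49*8 = 49/27 - 49*8 = 49/27 - 392 = -10535/27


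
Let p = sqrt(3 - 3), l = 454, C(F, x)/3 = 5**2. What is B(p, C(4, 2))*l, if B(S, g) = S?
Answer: 0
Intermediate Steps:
C(F, x) = 75 (C(F, x) = 3*5**2 = 3*25 = 75)
p = 0 (p = sqrt(0) = 0)
B(p, C(4, 2))*l = 0*454 = 0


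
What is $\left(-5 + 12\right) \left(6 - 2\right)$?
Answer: $28$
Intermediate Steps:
$\left(-5 + 12\right) \left(6 - 2\right) = 7 \left(6 - 2\right) = 7 \cdot 4 = 28$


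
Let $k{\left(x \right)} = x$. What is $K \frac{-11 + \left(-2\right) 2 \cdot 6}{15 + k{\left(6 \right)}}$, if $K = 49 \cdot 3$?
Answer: $-245$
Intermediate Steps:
$K = 147$
$K \frac{-11 + \left(-2\right) 2 \cdot 6}{15 + k{\left(6 \right)}} = 147 \frac{-11 + \left(-2\right) 2 \cdot 6}{15 + 6} = 147 \frac{-11 - 24}{21} = 147 \left(-11 - 24\right) \frac{1}{21} = 147 \left(\left(-35\right) \frac{1}{21}\right) = 147 \left(- \frac{5}{3}\right) = -245$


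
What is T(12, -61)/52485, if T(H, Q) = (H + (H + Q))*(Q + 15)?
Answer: 1702/52485 ≈ 0.032428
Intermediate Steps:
T(H, Q) = (15 + Q)*(Q + 2*H) (T(H, Q) = (Q + 2*H)*(15 + Q) = (15 + Q)*(Q + 2*H))
T(12, -61)/52485 = ((-61)**2 + 15*(-61) + 30*12 + 2*12*(-61))/52485 = (3721 - 915 + 360 - 1464)*(1/52485) = 1702*(1/52485) = 1702/52485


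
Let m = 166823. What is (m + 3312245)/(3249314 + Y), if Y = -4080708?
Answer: -1739534/415697 ≈ -4.1846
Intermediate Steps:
(m + 3312245)/(3249314 + Y) = (166823 + 3312245)/(3249314 - 4080708) = 3479068/(-831394) = 3479068*(-1/831394) = -1739534/415697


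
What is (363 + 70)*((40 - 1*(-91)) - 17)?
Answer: 49362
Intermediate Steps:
(363 + 70)*((40 - 1*(-91)) - 17) = 433*((40 + 91) - 17) = 433*(131 - 17) = 433*114 = 49362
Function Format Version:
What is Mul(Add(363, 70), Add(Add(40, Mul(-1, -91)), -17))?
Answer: 49362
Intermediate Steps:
Mul(Add(363, 70), Add(Add(40, Mul(-1, -91)), -17)) = Mul(433, Add(Add(40, 91), -17)) = Mul(433, Add(131, -17)) = Mul(433, 114) = 49362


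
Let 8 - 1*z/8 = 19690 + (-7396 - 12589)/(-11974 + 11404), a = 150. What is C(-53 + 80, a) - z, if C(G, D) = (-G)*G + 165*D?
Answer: 10360177/57 ≈ 1.8176e+5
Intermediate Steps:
C(G, D) = -G² + 165*D
z = -8990980/57 (z = 64 - 8*(19690 + (-7396 - 12589)/(-11974 + 11404)) = 64 - 8*(19690 - 19985/(-570)) = 64 - 8*(19690 - 19985*(-1/570)) = 64 - 8*(19690 + 3997/114) = 64 - 8*2248657/114 = 64 - 8994628/57 = -8990980/57 ≈ -1.5774e+5)
C(-53 + 80, a) - z = (-(-53 + 80)² + 165*150) - 1*(-8990980/57) = (-1*27² + 24750) + 8990980/57 = (-1*729 + 24750) + 8990980/57 = (-729 + 24750) + 8990980/57 = 24021 + 8990980/57 = 10360177/57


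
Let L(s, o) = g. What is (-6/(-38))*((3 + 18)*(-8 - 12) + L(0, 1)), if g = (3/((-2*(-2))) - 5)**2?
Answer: -19293/304 ≈ -63.464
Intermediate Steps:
g = 289/16 (g = (3/4 - 5)**2 = (-17/4)**2 = 289/16 ≈ 18.063)
L(s, o) = 289/16
(-6/(-38))*((3 + 18)*(-8 - 12) + L(0, 1)) = (-6/(-38))*((3 + 18)*(-8 - 12) + 289/16) = (-6*(-1/38))*(21*(-20) + 289/16) = 3*(-420 + 289/16)/19 = (3/19)*(-6431/16) = -19293/304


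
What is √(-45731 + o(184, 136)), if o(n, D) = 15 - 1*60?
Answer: 4*I*√2861 ≈ 213.95*I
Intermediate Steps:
o(n, D) = -45 (o(n, D) = 15 - 60 = -45)
√(-45731 + o(184, 136)) = √(-45731 - 45) = √(-45776) = 4*I*√2861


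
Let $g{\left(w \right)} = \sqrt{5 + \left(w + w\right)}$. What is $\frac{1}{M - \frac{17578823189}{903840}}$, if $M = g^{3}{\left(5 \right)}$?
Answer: $- \frac{15888443551145760}{309012267582357729721} - \frac{12253901184000 \sqrt{15}}{309012267582357729721} \approx -5.157 \cdot 10^{-5}$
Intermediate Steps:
$g{\left(w \right)} = \sqrt{5 + 2 w}$
$M = 15 \sqrt{15}$ ($M = \left(\sqrt{5 + 2 \cdot 5}\right)^{3} = \left(\sqrt{5 + 10}\right)^{3} = \left(\sqrt{15}\right)^{3} = 15 \sqrt{15} \approx 58.095$)
$\frac{1}{M - \frac{17578823189}{903840}} = \frac{1}{15 \sqrt{15} - \frac{17578823189}{903840}} = \frac{1}{- \frac{17578823189}{903840} + 15 \sqrt{15}}$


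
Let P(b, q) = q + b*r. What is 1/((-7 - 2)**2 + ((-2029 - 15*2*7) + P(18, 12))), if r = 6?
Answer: -1/2038 ≈ -0.00049068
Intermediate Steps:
P(b, q) = q + 6*b (P(b, q) = q + b*6 = q + 6*b)
1/((-7 - 2)**2 + ((-2029 - 15*2*7) + P(18, 12))) = 1/((-7 - 2)**2 + ((-2029 - 15*2*7) + (12 + 6*18))) = 1/((-9)**2 + ((-2029 - 30*7) + (12 + 108))) = 1/(81 + ((-2029 - 210) + 120)) = 1/(81 + (-2239 + 120)) = 1/(81 - 2119) = 1/(-2038) = -1/2038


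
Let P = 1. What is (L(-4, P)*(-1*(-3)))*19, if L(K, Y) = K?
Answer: -228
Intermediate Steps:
(L(-4, P)*(-1*(-3)))*19 = -(-4)*(-3)*19 = -4*3*19 = -12*19 = -228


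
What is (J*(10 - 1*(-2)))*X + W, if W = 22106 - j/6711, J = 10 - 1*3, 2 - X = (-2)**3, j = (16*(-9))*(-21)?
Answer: 51329194/2237 ≈ 22946.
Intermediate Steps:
j = 3024 (j = -144*(-21) = 3024)
X = 10 (X = 2 - 1*(-2)**3 = 2 - 1*(-8) = 2 + 8 = 10)
J = 7 (J = 10 - 3 = 7)
W = 49450114/2237 (W = 22106 - 3024/6711 = 22106 - 1*1008/2237 = 22106 - 1008/2237 = 49450114/2237 ≈ 22106.)
(J*(10 - 1*(-2)))*X + W = (7*(10 - 1*(-2)))*10 + 49450114/2237 = (7*(10 + 2))*10 + 49450114/2237 = (7*12)*10 + 49450114/2237 = 84*10 + 49450114/2237 = 840 + 49450114/2237 = 51329194/2237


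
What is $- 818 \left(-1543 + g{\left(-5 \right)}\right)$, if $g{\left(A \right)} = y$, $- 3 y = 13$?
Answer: $\frac{3797156}{3} \approx 1.2657 \cdot 10^{6}$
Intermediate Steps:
$y = - \frac{13}{3}$ ($y = \left(- \frac{1}{3}\right) 13 = - \frac{13}{3} \approx -4.3333$)
$g{\left(A \right)} = - \frac{13}{3}$
$- 818 \left(-1543 + g{\left(-5 \right)}\right) = - 818 \left(-1543 - \frac{13}{3}\right) = \left(-818\right) \left(- \frac{4642}{3}\right) = \frac{3797156}{3}$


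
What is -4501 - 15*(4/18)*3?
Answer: -4511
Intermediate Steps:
-4501 - 15*(4/18)*3 = -4501 - 15*(4*(1/18))*3 = -4501 - 15*(2/9)*3 = -4501 - 10*3/3 = -4501 - 1*10 = -4501 - 10 = -4511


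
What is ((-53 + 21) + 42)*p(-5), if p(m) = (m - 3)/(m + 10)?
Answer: -16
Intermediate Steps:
p(m) = (-3 + m)/(10 + m)
((-53 + 21) + 42)*p(-5) = ((-53 + 21) + 42)*((-3 - 5)/(10 - 5)) = (-32 + 42)*(-8/5) = 10*((⅕)*(-8)) = 10*(-8/5) = -16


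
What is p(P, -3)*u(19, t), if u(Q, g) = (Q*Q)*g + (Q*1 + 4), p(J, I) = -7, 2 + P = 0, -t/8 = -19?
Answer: -384265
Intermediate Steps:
t = 152 (t = -8*(-19) = 152)
P = -2 (P = -2 + 0 = -2)
u(Q, g) = 4 + Q + g*Q**2 (u(Q, g) = Q**2*g + (Q + 4) = g*Q**2 + (4 + Q) = 4 + Q + g*Q**2)
p(P, -3)*u(19, t) = -7*(4 + 19 + 152*19**2) = -7*(4 + 19 + 152*361) = -7*(4 + 19 + 54872) = -7*54895 = -384265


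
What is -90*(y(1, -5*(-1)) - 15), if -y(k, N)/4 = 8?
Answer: 4230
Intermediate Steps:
y(k, N) = -32 (y(k, N) = -4*8 = -32)
-90*(y(1, -5*(-1)) - 15) = -90*(-32 - 15) = -90*(-47) = 4230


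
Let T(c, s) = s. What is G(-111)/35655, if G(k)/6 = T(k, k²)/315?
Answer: 2738/415975 ≈ 0.0065821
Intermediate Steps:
G(k) = 2*k²/105 (G(k) = 6*(k²/315) = 2*k²/105)
G(-111)/35655 = ((2/105)*(-111)²)/35655 = ((2/105)*12321)*(1/35655) = (8214/35)*(1/35655) = 2738/415975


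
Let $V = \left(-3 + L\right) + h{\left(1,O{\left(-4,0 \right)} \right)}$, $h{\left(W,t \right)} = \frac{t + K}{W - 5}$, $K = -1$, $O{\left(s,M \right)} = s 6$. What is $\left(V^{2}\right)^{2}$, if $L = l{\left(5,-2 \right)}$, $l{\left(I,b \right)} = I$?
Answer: $\frac{1185921}{256} \approx 4632.5$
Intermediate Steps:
$O{\left(s,M \right)} = 6 s$
$L = 5$
$h{\left(W,t \right)} = \frac{-1 + t}{-5 + W}$ ($h{\left(W,t \right)} = \frac{t - 1}{W - 5} = \frac{-1 + t}{-5 + W}$)
$V = \frac{33}{4}$ ($V = \left(-3 + 5\right) + \frac{-1 + 6 \left(-4\right)}{-5 + 1} = 2 + \frac{-1 - 24}{-4} = 2 - - \frac{25}{4} = 2 + \frac{25}{4} = \frac{33}{4} \approx 8.25$)
$\left(V^{2}\right)^{2} = \left(\left(\frac{33}{4}\right)^{2}\right)^{2} = \left(\frac{1089}{16}\right)^{2} = \frac{1185921}{256}$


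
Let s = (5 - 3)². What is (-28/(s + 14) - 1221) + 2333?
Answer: 9994/9 ≈ 1110.4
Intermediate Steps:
s = 4 (s = 2² = 4)
(-28/(s + 14) - 1221) + 2333 = (-28/(4 + 14) - 1221) + 2333 = (-28/18 - 1221) + 2333 = ((1/18)*(-28) - 1221) + 2333 = (-14/9 - 1221) + 2333 = -11003/9 + 2333 = 9994/9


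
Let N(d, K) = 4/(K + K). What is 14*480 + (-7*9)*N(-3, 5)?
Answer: 33474/5 ≈ 6694.8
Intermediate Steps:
N(d, K) = 2/K (N(d, K) = 4/((2*K)) = 4*(1/(2*K)) = 2/K)
14*480 + (-7*9)*N(-3, 5) = 14*480 + (-7*9)*(2/5) = 6720 - 126/5 = 33474/5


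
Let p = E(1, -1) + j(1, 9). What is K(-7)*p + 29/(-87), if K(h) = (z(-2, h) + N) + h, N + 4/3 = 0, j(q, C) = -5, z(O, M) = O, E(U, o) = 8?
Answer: -94/3 ≈ -31.333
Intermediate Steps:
N = -4/3 (N = -4/3 + 0 = -4/3 ≈ -1.3333)
K(h) = -10/3 + h (K(h) = (-2 - 4/3) + h = -10/3 + h)
p = 3 (p = 8 - 5 = 3)
K(-7)*p + 29/(-87) = (-10/3 - 7)*3 + 29/(-87) = -31/3*3 + 29*(-1/87) = -31 - ⅓ = -94/3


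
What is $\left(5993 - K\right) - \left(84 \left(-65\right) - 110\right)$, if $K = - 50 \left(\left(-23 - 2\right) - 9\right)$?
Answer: $9863$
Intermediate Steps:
$K = 1700$ ($K = - 50 \left(-25 - 9\right) = \left(-50\right) \left(-34\right) = 1700$)
$\left(5993 - K\right) - \left(84 \left(-65\right) - 110\right) = \left(5993 - 1700\right) - \left(84 \left(-65\right) - 110\right) = \left(5993 - 1700\right) - \left(-5460 - 110\right) = 4293 - -5570 = 4293 + 5570 = 9863$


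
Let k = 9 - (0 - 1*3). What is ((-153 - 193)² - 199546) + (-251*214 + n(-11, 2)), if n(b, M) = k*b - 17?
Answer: -133693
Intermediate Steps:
k = 12 (k = 9 - (0 - 3) = 9 - 1*(-3) = 9 + 3 = 12)
n(b, M) = -17 + 12*b (n(b, M) = 12*b - 17 = -17 + 12*b)
((-153 - 193)² - 199546) + (-251*214 + n(-11, 2)) = ((-153 - 193)² - 199546) + (-251*214 + (-17 + 12*(-11))) = ((-346)² - 199546) + (-53714 + (-17 - 132)) = (119716 - 199546) + (-53714 - 149) = -79830 - 53863 = -133693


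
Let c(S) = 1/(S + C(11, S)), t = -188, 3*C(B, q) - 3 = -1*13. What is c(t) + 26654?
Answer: 15299393/574 ≈ 26654.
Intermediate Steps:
C(B, q) = -10/3 (C(B, q) = 1 + (-1*13)/3 = 1 + (⅓)*(-13) = 1 - 13/3 = -10/3)
c(S) = 1/(-10/3 + S) (c(S) = 1/(S - 10/3) = 1/(-10/3 + S))
c(t) + 26654 = 3/(-10 + 3*(-188)) + 26654 = 3/(-10 - 564) + 26654 = 3/(-574) + 26654 = 3*(-1/574) + 26654 = -3/574 + 26654 = 15299393/574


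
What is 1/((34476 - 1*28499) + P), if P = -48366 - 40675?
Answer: -1/83064 ≈ -1.2039e-5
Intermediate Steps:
P = -89041
1/((34476 - 1*28499) + P) = 1/((34476 - 1*28499) - 89041) = 1/((34476 - 28499) - 89041) = 1/(5977 - 89041) = 1/(-83064) = -1/83064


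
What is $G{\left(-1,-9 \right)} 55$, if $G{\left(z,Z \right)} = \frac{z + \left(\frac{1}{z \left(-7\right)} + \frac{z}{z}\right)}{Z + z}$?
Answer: $- \frac{11}{14} \approx -0.78571$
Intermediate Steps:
$G{\left(z,Z \right)} = \frac{1 + z - \frac{1}{7 z}}{Z + z}$ ($G{\left(z,Z \right)} = \frac{z + \left(\frac{1}{z} \left(- \frac{1}{7}\right) + 1\right)}{Z + z} = \frac{z + \left(- \frac{1}{7 z} + 1\right)}{Z + z} = \frac{z + \left(1 - \frac{1}{7 z}\right)}{Z + z} = \frac{1 + z - \frac{1}{7 z}}{Z + z}$)
$G{\left(-1,-9 \right)} 55 = \frac{- \frac{1}{7} - 1 + \left(-1\right)^{2}}{\left(-1\right) \left(-9 - 1\right)} 55 = - \frac{- \frac{1}{7} - 1 + 1}{-10} \cdot 55 = \left(-1\right) \left(- \frac{1}{10}\right) \left(- \frac{1}{7}\right) 55 = \left(- \frac{1}{70}\right) 55 = - \frac{11}{14}$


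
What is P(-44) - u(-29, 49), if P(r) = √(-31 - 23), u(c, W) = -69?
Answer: 69 + 3*I*√6 ≈ 69.0 + 7.3485*I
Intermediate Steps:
P(r) = 3*I*√6 (P(r) = √(-54) = 3*I*√6)
P(-44) - u(-29, 49) = 3*I*√6 - 1*(-69) = 3*I*√6 + 69 = 69 + 3*I*√6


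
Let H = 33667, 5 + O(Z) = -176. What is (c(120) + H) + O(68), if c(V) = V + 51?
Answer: 33657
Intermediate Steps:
O(Z) = -181 (O(Z) = -5 - 176 = -181)
c(V) = 51 + V
(c(120) + H) + O(68) = ((51 + 120) + 33667) - 181 = (171 + 33667) - 181 = 33838 - 181 = 33657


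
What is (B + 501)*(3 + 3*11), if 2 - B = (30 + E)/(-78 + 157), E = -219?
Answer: 1437336/79 ≈ 18194.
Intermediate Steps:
B = 347/79 (B = 2 - (30 - 219)/(-78 + 157) = 2 - (-189)/79 = 2 - 1*(-189/79) = 2 + 189/79 = 347/79 ≈ 4.3924)
(B + 501)*(3 + 3*11) = (347/79 + 501)*(3 + 3*11) = 39926*(3 + 33)/79 = (39926/79)*36 = 1437336/79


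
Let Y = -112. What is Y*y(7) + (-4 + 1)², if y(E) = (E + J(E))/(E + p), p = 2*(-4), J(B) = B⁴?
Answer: 269705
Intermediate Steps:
p = -8
y(E) = (E + E⁴)/(-8 + E) (y(E) = (E + E⁴)/(E - 8) = (E + E⁴)/(-8 + E))
Y*y(7) + (-4 + 1)² = -112*(7 + 7⁴)/(-8 + 7) + (-4 + 1)² = -112*(7 + 2401)/(-1) + (-3)² = -(-112)*2408 + 9 = -112*(-2408) + 9 = 269696 + 9 = 269705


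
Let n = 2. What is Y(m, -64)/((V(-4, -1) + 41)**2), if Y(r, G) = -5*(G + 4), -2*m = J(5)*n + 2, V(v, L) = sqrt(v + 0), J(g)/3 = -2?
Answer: 20124/113569 - 1968*I/113569 ≈ 0.1772 - 0.017329*I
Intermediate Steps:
J(g) = -6 (J(g) = 3*(-2) = -6)
V(v, L) = sqrt(v)
m = 5 (m = -(-6*2 + 2)/2 = -(-12 + 2)/2 = -1/2*(-10) = 5)
Y(r, G) = -20 - 5*G (Y(r, G) = -5*(4 + G) = -20 - 5*G)
Y(m, -64)/((V(-4, -1) + 41)**2) = (-20 - 5*(-64))/((sqrt(-4) + 41)**2) = (-20 + 320)/((2*I + 41)**2) = 300/((41 + 2*I)**2) = 300/(41 + 2*I)**2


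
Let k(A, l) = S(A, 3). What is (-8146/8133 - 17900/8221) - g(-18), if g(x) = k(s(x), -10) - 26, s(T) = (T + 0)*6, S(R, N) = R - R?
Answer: 1525847252/66861393 ≈ 22.821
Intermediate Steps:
S(R, N) = 0
s(T) = 6*T (s(T) = T*6 = 6*T)
k(A, l) = 0
g(x) = -26 (g(x) = 0 - 26 = -26)
(-8146/8133 - 17900/8221) - g(-18) = (-8146/8133 - 17900/8221) - 1*(-26) = (-8146*1/8133 - 17900*1/8221) + 26 = (-8146/8133 - 17900/8221) + 26 = -212548966/66861393 + 26 = 1525847252/66861393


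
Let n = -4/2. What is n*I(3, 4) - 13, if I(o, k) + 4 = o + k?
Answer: -19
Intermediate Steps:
n = -2 (n = (½)*(-4) = -2)
I(o, k) = -4 + k + o (I(o, k) = -4 + (o + k) = -4 + (k + o) = -4 + k + o)
n*I(3, 4) - 13 = -2*(-4 + 4 + 3) - 13 = -2*3 - 13 = -6 - 13 = -19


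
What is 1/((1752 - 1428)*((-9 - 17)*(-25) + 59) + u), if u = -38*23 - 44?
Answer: 1/228798 ≈ 4.3707e-6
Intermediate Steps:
u = -918 (u = -874 - 44 = -918)
1/((1752 - 1428)*((-9 - 17)*(-25) + 59) + u) = 1/((1752 - 1428)*((-9 - 17)*(-25) + 59) - 918) = 1/(324*(-26*(-25) + 59) - 918) = 1/(324*(650 + 59) - 918) = 1/(324*709 - 918) = 1/(229716 - 918) = 1/228798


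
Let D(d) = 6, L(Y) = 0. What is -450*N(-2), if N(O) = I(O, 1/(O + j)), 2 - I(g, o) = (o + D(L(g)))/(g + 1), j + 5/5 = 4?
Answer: -4050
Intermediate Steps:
j = 3 (j = -1 + 4 = 3)
I(g, o) = 2 - (6 + o)/(1 + g) (I(g, o) = 2 - (o + 6)/(g + 1) = 2 - (6 + o)/(1 + g))
N(O) = (-4 - 1/(3 + O) + 2*O)/(1 + O) (N(O) = (-4 - 1/(O + 3) + 2*O)/(1 + O) = (-4 - 1/(3 + O) + 2*O)/(1 + O))
-450*N(-2) = -450*(-1 - 2*(2 - 1*(-2))*(3 - 2))/((1 - 2)*(3 - 2)) = -450*(-1 - 2*(2 + 2)*1)/((-1)*1) = -(-450)*(-1 - 2*4*1) = -(-450)*(-1 - 8) = -(-450)*(-9) = -450*9 = -4050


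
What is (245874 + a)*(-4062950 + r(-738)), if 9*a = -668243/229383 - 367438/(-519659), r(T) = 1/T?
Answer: -112988479531949652861930617/113104663730982 ≈ -9.9897e+11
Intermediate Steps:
a = -37567779769/153258351939 (a = (-668243/229383 - 367438/(-519659))/9 = (-668243*1/229383 - 367438*(-1/519659))/9 = (-668243/229383 + 367438/519659)/9 = (1/9)*(-37567779769/17028705771) = -37567779769/153258351939 ≈ -0.24513)
(245874 + a)*(-4062950 + r(-738)) = (245874 - 37567779769/153258351939)*(-4062950 + 1/(-738)) = 37682206456869917*(-4062950 - 1/738)/153258351939 = (37682206456869917/153258351939)*(-2998457101/738) = -112988479531949652861930617/113104663730982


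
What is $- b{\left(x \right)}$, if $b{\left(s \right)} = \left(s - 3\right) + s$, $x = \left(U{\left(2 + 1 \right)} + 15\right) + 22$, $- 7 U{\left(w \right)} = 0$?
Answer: $-71$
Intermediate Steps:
$U{\left(w \right)} = 0$ ($U{\left(w \right)} = \left(- \frac{1}{7}\right) 0 = 0$)
$x = 37$ ($x = \left(0 + 15\right) + 22 = 15 + 22 = 37$)
$b{\left(s \right)} = -3 + 2 s$ ($b{\left(s \right)} = \left(-3 + s\right) + s = -3 + 2 s$)
$- b{\left(x \right)} = - (-3 + 2 \cdot 37) = - (-3 + 74) = \left(-1\right) 71 = -71$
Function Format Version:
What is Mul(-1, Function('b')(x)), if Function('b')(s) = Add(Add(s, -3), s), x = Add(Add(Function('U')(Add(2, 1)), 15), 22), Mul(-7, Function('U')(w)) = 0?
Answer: -71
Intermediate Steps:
Function('U')(w) = 0 (Function('U')(w) = Mul(Rational(-1, 7), 0) = 0)
x = 37 (x = Add(Add(0, 15), 22) = Add(15, 22) = 37)
Function('b')(s) = Add(-3, Mul(2, s)) (Function('b')(s) = Add(Add(-3, s), s) = Add(-3, Mul(2, s)))
Mul(-1, Function('b')(x)) = Mul(-1, Add(-3, Mul(2, 37))) = Mul(-1, Add(-3, 74)) = Mul(-1, 71) = -71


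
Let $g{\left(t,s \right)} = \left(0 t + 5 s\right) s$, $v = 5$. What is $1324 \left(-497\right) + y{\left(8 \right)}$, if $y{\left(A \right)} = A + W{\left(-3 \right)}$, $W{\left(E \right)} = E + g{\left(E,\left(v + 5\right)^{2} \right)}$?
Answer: $-608023$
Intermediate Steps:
$g{\left(t,s \right)} = 5 s^{2}$ ($g{\left(t,s \right)} = \left(0 + 5 s\right) s = 5 s s = 5 s^{2}$)
$W{\left(E \right)} = 50000 + E$ ($W{\left(E \right)} = E + 5 \left(\left(5 + 5\right)^{2}\right)^{2} = E + 5 \left(10^{2}\right)^{2} = E + 5 \cdot 100^{2} = E + 5 \cdot 10000 = E + 50000 = 50000 + E$)
$y{\left(A \right)} = 49997 + A$ ($y{\left(A \right)} = A + \left(50000 - 3\right) = A + 49997 = 49997 + A$)
$1324 \left(-497\right) + y{\left(8 \right)} = 1324 \left(-497\right) + \left(49997 + 8\right) = -658028 + 50005 = -608023$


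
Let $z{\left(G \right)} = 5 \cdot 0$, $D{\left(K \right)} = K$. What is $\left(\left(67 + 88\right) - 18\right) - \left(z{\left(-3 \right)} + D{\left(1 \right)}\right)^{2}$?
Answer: $136$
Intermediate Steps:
$z{\left(G \right)} = 0$
$\left(\left(67 + 88\right) - 18\right) - \left(z{\left(-3 \right)} + D{\left(1 \right)}\right)^{2} = \left(\left(67 + 88\right) - 18\right) - \left(0 + 1\right)^{2} = \left(155 - 18\right) - 1^{2} = 137 - 1 = 136$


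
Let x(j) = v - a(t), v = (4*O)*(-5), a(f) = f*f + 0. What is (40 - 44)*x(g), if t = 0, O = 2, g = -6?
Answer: 160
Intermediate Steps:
a(f) = f² (a(f) = f² + 0 = f²)
v = -40 (v = (4*2)*(-5) = 8*(-5) = -40)
x(j) = -40 (x(j) = -40 - 1*0² = -40 - 1*0 = -40 + 0 = -40)
(40 - 44)*x(g) = (40 - 44)*(-40) = -4*(-40) = 160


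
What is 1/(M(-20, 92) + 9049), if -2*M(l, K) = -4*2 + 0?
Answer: 1/9053 ≈ 0.00011046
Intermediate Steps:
M(l, K) = 4 (M(l, K) = -(-4*2 + 0)/2 = -(-8 + 0)/2 = -1/2*(-8) = 4)
1/(M(-20, 92) + 9049) = 1/(4 + 9049) = 1/9053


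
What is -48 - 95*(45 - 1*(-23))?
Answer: -6508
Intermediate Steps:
-48 - 95*(45 - 1*(-23)) = -48 - 95*(45 + 23) = -48 - 95*68 = -48 - 6460 = -6508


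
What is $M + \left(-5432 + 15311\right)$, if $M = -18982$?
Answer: $-9103$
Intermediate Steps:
$M + \left(-5432 + 15311\right) = -18982 + \left(-5432 + 15311\right) = -18982 + 9879 = -9103$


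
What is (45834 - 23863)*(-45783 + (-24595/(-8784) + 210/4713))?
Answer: -13880196020178677/13799664 ≈ -1.0058e+9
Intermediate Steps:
(45834 - 23863)*(-45783 + (-24595/(-8784) + 210/4713)) = 21971*(-45783 + (-24595*(-1/8784) + 210*(1/4713))) = 21971*(-45783 + (24595/8784 + 70/1571)) = 21971*(-45783 + 39253625/13799664) = 21971*(-631750763287/13799664) = -13880196020178677/13799664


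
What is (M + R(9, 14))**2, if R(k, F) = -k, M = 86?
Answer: 5929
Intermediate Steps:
(M + R(9, 14))**2 = (86 - 1*9)**2 = (86 - 9)**2 = 77**2 = 5929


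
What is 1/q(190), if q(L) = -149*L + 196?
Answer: -1/28114 ≈ -3.5569e-5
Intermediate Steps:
q(L) = 196 - 149*L
1/q(190) = 1/(196 - 149*190) = 1/(196 - 28310) = 1/(-28114) = -1/28114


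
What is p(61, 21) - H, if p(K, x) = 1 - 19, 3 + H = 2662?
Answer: -2677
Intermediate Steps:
H = 2659 (H = -3 + 2662 = 2659)
p(K, x) = -18
p(61, 21) - H = -18 - 1*2659 = -18 - 2659 = -2677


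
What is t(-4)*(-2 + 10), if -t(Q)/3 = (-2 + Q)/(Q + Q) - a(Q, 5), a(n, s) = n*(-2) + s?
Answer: 294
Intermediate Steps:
a(n, s) = s - 2*n (a(n, s) = -2*n + s = s - 2*n)
t(Q) = 15 - 6*Q - 3*(-2 + Q)/(2*Q) (t(Q) = -3*((-2 + Q)/(Q + Q) - (5 - 2*Q)) = -3*((-2 + Q)/((2*Q)) + (-5 + 2*Q)) = -3*((-2 + Q)*(1/(2*Q)) + (-5 + 2*Q)) = -3*((-2 + Q)/(2*Q) + (-5 + 2*Q)) = -3*(-5 + 2*Q + (-2 + Q)/(2*Q)) = 15 - 6*Q - 3*(-2 + Q)/(2*Q))
t(-4)*(-2 + 10) = (27/2 - 6*(-4) + 3/(-4))*(-2 + 10) = (27/2 + 24 + 3*(-¼))*8 = (27/2 + 24 - ¾)*8 = (147/4)*8 = 294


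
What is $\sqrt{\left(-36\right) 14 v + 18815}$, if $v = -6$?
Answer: $\sqrt{21839} \approx 147.78$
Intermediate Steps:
$\sqrt{\left(-36\right) 14 v + 18815} = \sqrt{\left(-36\right) 14 \left(-6\right) + 18815} = \sqrt{\left(-504\right) \left(-6\right) + 18815} = \sqrt{3024 + 18815} = \sqrt{21839}$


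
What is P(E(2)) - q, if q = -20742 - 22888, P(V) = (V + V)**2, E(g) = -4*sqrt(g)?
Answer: 43758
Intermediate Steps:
P(V) = 4*V**2 (P(V) = (2*V)**2 = 4*V**2)
q = -43630
P(E(2)) - q = 4*(-4*sqrt(2))**2 - 1*(-43630) = 4*32 + 43630 = 128 + 43630 = 43758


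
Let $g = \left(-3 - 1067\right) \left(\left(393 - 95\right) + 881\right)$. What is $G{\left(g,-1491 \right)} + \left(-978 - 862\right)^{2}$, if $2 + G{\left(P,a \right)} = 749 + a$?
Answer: $3384856$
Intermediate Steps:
$g = -1261530$ ($g = - 1070 \left(298 + 881\right) = \left(-1070\right) 1179 = -1261530$)
$G{\left(P,a \right)} = 747 + a$ ($G{\left(P,a \right)} = -2 + \left(749 + a\right) = 747 + a$)
$G{\left(g,-1491 \right)} + \left(-978 - 862\right)^{2} = \left(747 - 1491\right) + \left(-978 - 862\right)^{2} = -744 + \left(-1840\right)^{2} = -744 + 3385600 = 3384856$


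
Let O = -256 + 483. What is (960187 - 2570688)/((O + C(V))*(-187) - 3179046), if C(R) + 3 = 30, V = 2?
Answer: 1610501/3226544 ≈ 0.49914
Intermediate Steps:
C(R) = 27 (C(R) = -3 + 30 = 27)
O = 227
(960187 - 2570688)/((O + C(V))*(-187) - 3179046) = (960187 - 2570688)/((227 + 27)*(-187) - 3179046) = -1610501/(254*(-187) - 3179046) = -1610501/(-47498 - 3179046) = -1610501/(-3226544) = -1610501*(-1/3226544) = 1610501/3226544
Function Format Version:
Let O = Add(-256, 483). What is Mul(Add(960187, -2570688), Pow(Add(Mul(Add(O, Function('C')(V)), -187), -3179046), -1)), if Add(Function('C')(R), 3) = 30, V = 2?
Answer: Rational(1610501, 3226544) ≈ 0.49914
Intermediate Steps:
Function('C')(R) = 27 (Function('C')(R) = Add(-3, 30) = 27)
O = 227
Mul(Add(960187, -2570688), Pow(Add(Mul(Add(O, Function('C')(V)), -187), -3179046), -1)) = Mul(Add(960187, -2570688), Pow(Add(Mul(Add(227, 27), -187), -3179046), -1)) = Mul(-1610501, Pow(Add(Mul(254, -187), -3179046), -1)) = Mul(-1610501, Pow(Add(-47498, -3179046), -1)) = Mul(-1610501, Pow(-3226544, -1)) = Mul(-1610501, Rational(-1, 3226544)) = Rational(1610501, 3226544)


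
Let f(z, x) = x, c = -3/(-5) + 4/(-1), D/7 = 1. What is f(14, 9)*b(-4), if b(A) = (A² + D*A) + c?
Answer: -693/5 ≈ -138.60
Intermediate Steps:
D = 7 (D = 7*1 = 7)
c = -17/5 (c = -3*(-⅕) + 4*(-1) = ⅗ - 4 = -17/5 ≈ -3.4000)
b(A) = -17/5 + A² + 7*A (b(A) = (A² + 7*A) - 17/5 = -17/5 + A² + 7*A)
f(14, 9)*b(-4) = 9*(-17/5 + (-4)² + 7*(-4)) = 9*(-17/5 + 16 - 28) = 9*(-77/5) = -693/5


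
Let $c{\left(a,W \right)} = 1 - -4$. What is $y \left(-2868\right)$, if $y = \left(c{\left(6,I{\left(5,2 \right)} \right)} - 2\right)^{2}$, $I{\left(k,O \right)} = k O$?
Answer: $-25812$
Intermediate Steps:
$I{\left(k,O \right)} = O k$
$c{\left(a,W \right)} = 5$ ($c{\left(a,W \right)} = 1 + 4 = 5$)
$y = 9$ ($y = \left(5 - 2\right)^{2} = 3^{2} = 9$)
$y \left(-2868\right) = 9 \left(-2868\right) = -25812$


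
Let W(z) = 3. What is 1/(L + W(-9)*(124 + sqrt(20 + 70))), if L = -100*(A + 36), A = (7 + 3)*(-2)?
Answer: -614/753587 - 9*sqrt(10)/1507174 ≈ -0.00083365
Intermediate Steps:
A = -20 (A = 10*(-2) = -20)
L = -1600 (L = -100*(-20 + 36) = -100*16 = -1600)
1/(L + W(-9)*(124 + sqrt(20 + 70))) = 1/(-1600 + 3*(124 + sqrt(20 + 70))) = 1/(-1600 + 3*(124 + sqrt(90))) = 1/(-1600 + 3*(124 + 3*sqrt(10))) = 1/(-1600 + (372 + 9*sqrt(10))) = 1/(-1228 + 9*sqrt(10))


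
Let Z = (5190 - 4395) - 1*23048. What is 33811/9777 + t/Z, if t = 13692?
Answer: 88361357/31081083 ≈ 2.8429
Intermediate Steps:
Z = -22253 (Z = 795 - 23048 = -22253)
33811/9777 + t/Z = 33811/9777 + 13692/(-22253) = 33811*(1/9777) + 13692*(-1/22253) = 33811/9777 - 1956/3179 = 88361357/31081083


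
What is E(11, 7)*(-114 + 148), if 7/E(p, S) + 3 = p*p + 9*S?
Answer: 238/181 ≈ 1.3149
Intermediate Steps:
E(p, S) = 7/(-3 + p² + 9*S) (E(p, S) = 7/(-3 + (p*p + 9*S)) = 7/(-3 + (p² + 9*S)) = 7/(-3 + p² + 9*S))
E(11, 7)*(-114 + 148) = (7/(-3 + 11² + 9*7))*(-114 + 148) = (7/(-3 + 121 + 63))*34 = (7/181)*34 = 238/181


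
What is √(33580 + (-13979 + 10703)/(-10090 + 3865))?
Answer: 2*√1445851534/415 ≈ 183.25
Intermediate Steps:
√(33580 + (-13979 + 10703)/(-10090 + 3865)) = √(33580 - 3276/(-6225)) = √(33580 - 3276*(-1/6225)) = √(33580 + 1092/2075) = √(69679592/2075) = 2*√1445851534/415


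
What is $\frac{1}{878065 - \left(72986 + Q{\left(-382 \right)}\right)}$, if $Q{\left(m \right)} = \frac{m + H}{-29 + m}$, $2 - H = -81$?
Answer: $\frac{411}{330887170} \approx 1.2421 \cdot 10^{-6}$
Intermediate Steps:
$H = 83$ ($H = 2 - -81 = 2 + 81 = 83$)
$Q{\left(m \right)} = \frac{83 + m}{-29 + m}$ ($Q{\left(m \right)} = \frac{m + 83}{-29 + m} = \frac{83 + m}{-29 + m}$)
$\frac{1}{878065 - \left(72986 + Q{\left(-382 \right)}\right)} = \frac{1}{878065 - \left(72986 + \frac{83 - 382}{-29 - 382}\right)} = \frac{1}{878065 - \left(72986 + \frac{1}{-411} \left(-299\right)\right)} = \frac{1}{878065 - \left(72986 - - \frac{299}{411}\right)} = \frac{1}{878065 - \frac{29997545}{411}} = \frac{1}{\frac{330887170}{411}} = \frac{411}{330887170}$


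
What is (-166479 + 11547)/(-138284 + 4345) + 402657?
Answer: 53931630855/133939 ≈ 4.0266e+5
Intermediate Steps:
(-166479 + 11547)/(-138284 + 4345) + 402657 = -154932/(-133939) + 402657 = -154932*(-1/133939) + 402657 = 154932/133939 + 402657 = 53931630855/133939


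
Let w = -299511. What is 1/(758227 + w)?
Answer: 1/458716 ≈ 2.1800e-6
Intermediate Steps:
1/(758227 + w) = 1/(758227 - 299511) = 1/458716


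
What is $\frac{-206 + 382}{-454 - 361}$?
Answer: $- \frac{176}{815} \approx -0.21595$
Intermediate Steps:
$\frac{-206 + 382}{-454 - 361} = \frac{176}{-815} = 176 \left(- \frac{1}{815}\right) = - \frac{176}{815}$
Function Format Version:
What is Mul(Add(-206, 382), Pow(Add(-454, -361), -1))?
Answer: Rational(-176, 815) ≈ -0.21595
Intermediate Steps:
Mul(Add(-206, 382), Pow(Add(-454, -361), -1)) = Mul(176, Pow(-815, -1)) = Mul(176, Rational(-1, 815)) = Rational(-176, 815)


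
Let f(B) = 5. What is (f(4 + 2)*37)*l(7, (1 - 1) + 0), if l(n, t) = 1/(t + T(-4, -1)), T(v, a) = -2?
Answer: -185/2 ≈ -92.500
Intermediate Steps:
l(n, t) = 1/(-2 + t) (l(n, t) = 1/(t - 2) = 1/(-2 + t))
(f(4 + 2)*37)*l(7, (1 - 1) + 0) = (5*37)/(-2 + ((1 - 1) + 0)) = 185/(-2 + (0 + 0)) = 185/(-2 + 0) = 185/(-2) = 185*(-½) = -185/2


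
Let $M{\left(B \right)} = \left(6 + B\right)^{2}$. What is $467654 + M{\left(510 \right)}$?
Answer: $733910$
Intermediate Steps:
$467654 + M{\left(510 \right)} = 467654 + \left(6 + 510\right)^{2} = 467654 + 516^{2} = 467654 + 266256 = 733910$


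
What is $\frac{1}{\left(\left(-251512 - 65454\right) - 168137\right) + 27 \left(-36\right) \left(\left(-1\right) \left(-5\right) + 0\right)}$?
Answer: $- \frac{1}{489963} \approx -2.041 \cdot 10^{-6}$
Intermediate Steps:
$\frac{1}{\left(\left(-251512 - 65454\right) - 168137\right) + 27 \left(-36\right) \left(\left(-1\right) \left(-5\right) + 0\right)} = \frac{1}{\left(-316966 - 168137\right) - 972 \left(5 + 0\right)} = \frac{1}{-485103 - 4860} = \frac{1}{-489963} = - \frac{1}{489963}$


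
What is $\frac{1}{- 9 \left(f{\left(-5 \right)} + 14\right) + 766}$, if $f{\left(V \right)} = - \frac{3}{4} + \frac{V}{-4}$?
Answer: $\frac{2}{1271} \approx 0.0015736$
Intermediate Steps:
$f{\left(V \right)} = - \frac{3}{4} - \frac{V}{4}$ ($f{\left(V \right)} = \left(-3\right) \frac{1}{4} + V \left(- \frac{1}{4}\right) = - \frac{3}{4} - \frac{V}{4}$)
$\frac{1}{- 9 \left(f{\left(-5 \right)} + 14\right) + 766} = \frac{1}{- 9 \left(\left(- \frac{3}{4} - - \frac{5}{4}\right) + 14\right) + 766} = \frac{1}{- 9 \left(\left(- \frac{3}{4} + \frac{5}{4}\right) + 14\right) + 766} = \frac{1}{- 9 \left(\frac{1}{2} + 14\right) + 766} = \frac{1}{\left(-9\right) \frac{29}{2} + 766} = \frac{1}{- \frac{261}{2} + 766} = \frac{1}{\frac{1271}{2}} = \frac{2}{1271}$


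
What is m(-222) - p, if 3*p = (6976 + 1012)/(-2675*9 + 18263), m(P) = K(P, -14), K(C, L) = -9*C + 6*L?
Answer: 8345123/4359 ≈ 1914.5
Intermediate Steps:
m(P) = -84 - 9*P (m(P) = -9*P + 6*(-14) = -9*P - 84 = -84 - 9*P)
p = -1997/4359 (p = ((6976 + 1012)/(-2675*9 + 18263))/3 = (7988/(-24075 + 18263))/3 = (7988/(-5812))/3 = (7988*(-1/5812))/3 = (⅓)*(-1997/1453) = -1997/4359 ≈ -0.45813)
m(-222) - p = (-84 - 9*(-222)) - 1*(-1997/4359) = (-84 + 1998) + 1997/4359 = 1914 + 1997/4359 = 8345123/4359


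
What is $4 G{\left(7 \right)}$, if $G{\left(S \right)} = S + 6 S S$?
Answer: $1204$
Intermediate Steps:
$G{\left(S \right)} = S + 6 S^{2}$
$4 G{\left(7 \right)} = 4 \cdot 7 \left(1 + 6 \cdot 7\right) = 4 \cdot 7 \left(1 + 42\right) = 4 \cdot 7 \cdot 43 = 4 \cdot 301 = 1204$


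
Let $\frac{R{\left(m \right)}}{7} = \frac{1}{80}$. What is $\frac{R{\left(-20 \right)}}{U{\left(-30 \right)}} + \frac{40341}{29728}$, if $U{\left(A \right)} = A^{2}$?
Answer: $\frac{90773753}{66888000} \approx 1.3571$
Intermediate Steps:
$R{\left(m \right)} = \frac{7}{80}$
$\frac{R{\left(-20 \right)}}{U{\left(-30 \right)}} + \frac{40341}{29728} = \frac{7}{80 \left(-30\right)^{2}} + \frac{40341}{29728} = \frac{7}{80 \cdot 900} + 40341 \cdot \frac{1}{29728} = \frac{7}{80} \cdot \frac{1}{900} + \frac{40341}{29728} = \frac{7}{72000} + \frac{40341}{29728} = \frac{90773753}{66888000}$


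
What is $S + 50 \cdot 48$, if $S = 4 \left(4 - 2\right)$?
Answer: $2408$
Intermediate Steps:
$S = 8$ ($S = 4 \cdot 2 = 8$)
$S + 50 \cdot 48 = 8 + 50 \cdot 48 = 8 + 2400 = 2408$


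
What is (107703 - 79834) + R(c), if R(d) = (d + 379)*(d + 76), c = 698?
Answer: 861467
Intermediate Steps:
R(d) = (76 + d)*(379 + d) (R(d) = (379 + d)*(76 + d) = (76 + d)*(379 + d))
(107703 - 79834) + R(c) = (107703 - 79834) + (28804 + 698**2 + 455*698) = 27869 + (28804 + 487204 + 317590) = 27869 + 833598 = 861467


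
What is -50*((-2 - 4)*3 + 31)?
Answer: -650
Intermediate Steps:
-50*((-2 - 4)*3 + 31) = -50*(-6*3 + 31) = -50*(-18 + 31) = -50*13 = -650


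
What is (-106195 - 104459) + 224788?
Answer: 14134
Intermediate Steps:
(-106195 - 104459) + 224788 = -210654 + 224788 = 14134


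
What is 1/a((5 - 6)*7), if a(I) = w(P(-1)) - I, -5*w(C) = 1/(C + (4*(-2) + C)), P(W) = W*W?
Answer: 30/211 ≈ 0.14218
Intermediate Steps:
P(W) = W**2
w(C) = -1/(5*(-8 + 2*C)) (w(C) = -1/(5*(C + (4*(-2) + C))) = -1/(5*(C + (-8 + C))) = -1/(5*(-8 + 2*C)))
a(I) = 1/30 - I (a(I) = -1/(-40 + 10*(-1)**2) - I = -1/(-40 + 10*1) - I = -1/(-40 + 10) - I = -1/(-30) - I = -1*(-1/30) - I = 1/30 - I)
1/a((5 - 6)*7) = 1/(1/30 - (5 - 6)*7) = 1/(1/30 - (-1)*7) = 1/(1/30 - 1*(-7)) = 1/(1/30 + 7) = 1/(211/30) = 30/211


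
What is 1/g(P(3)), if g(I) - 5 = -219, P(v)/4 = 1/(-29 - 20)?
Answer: -1/214 ≈ -0.0046729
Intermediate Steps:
P(v) = -4/49 (P(v) = 4/(-29 - 20) = 4/(-49) = 4*(-1/49) = -4/49)
g(I) = -214 (g(I) = 5 - 219 = -214)
1/g(P(3)) = 1/(-214) = -1/214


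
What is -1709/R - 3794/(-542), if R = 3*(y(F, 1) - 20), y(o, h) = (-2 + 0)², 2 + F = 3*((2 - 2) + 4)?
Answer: 2045/48 ≈ 42.604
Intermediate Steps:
F = 10 (F = -2 + 3*((2 - 2) + 4) = -2 + 3*(0 + 4) = -2 + 3*4 = -2 + 12 = 10)
y(o, h) = 4 (y(o, h) = (-2)² = 4)
R = -48 (R = 3*(4 - 20) = 3*(-16) = -48)
-1709/R - 3794/(-542) = -1709/(-48) - 3794/(-542) = -1709*(-1/48) - 3794*(-1/542) = 1709/48 + 7 = 2045/48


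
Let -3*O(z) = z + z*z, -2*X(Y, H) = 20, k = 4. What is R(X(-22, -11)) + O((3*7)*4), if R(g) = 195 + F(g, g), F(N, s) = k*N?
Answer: -2225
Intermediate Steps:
X(Y, H) = -10 (X(Y, H) = -1/2*20 = -10)
F(N, s) = 4*N
O(z) = -z/3 - z**2/3 (O(z) = -(z + z*z)/3 = -(z + z**2)/3 = -z/3 - z**2/3)
R(g) = 195 + 4*g
R(X(-22, -11)) + O((3*7)*4) = (195 + 4*(-10)) - (3*7)*4*(1 + (3*7)*4)/3 = (195 - 40) - 21*4*(1 + 21*4)/3 = 155 - 1/3*84*(1 + 84) = 155 - 1/3*84*85 = 155 - 2380 = -2225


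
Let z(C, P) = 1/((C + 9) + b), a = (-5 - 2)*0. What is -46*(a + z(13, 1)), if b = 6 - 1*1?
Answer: -46/27 ≈ -1.7037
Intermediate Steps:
a = 0 (a = -7*0 = 0)
b = 5 (b = 6 - 1 = 5)
z(C, P) = 1/(14 + C) (z(C, P) = 1/((C + 9) + 5) = 1/((9 + C) + 5) = 1/(14 + C))
-46*(a + z(13, 1)) = -46*(0 + 1/(14 + 13)) = -46*(0 + 1/27) = -46*1/27 = -46/27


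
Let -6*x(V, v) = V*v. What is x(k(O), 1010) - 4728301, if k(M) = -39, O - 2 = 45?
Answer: -4721736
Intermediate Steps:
O = 47 (O = 2 + 45 = 47)
x(V, v) = -V*v/6
x(k(O), 1010) - 4728301 = -⅙*(-39)*1010 - 4728301 = 6565 - 4728301 = -4721736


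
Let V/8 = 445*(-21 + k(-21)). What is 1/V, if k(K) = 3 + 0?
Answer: -1/64080 ≈ -1.5606e-5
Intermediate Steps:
k(K) = 3
V = -64080 (V = 8*(445*(-21 + 3)) = 8*(445*(-18)) = 8*(-8010) = -64080)
1/V = 1/(-64080) = -1/64080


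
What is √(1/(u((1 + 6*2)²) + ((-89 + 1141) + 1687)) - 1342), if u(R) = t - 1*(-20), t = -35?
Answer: I*√2489468367/1362 ≈ 36.633*I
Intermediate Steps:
u(R) = -15 (u(R) = -35 - 1*(-20) = -35 + 20 = -15)
√(1/(u((1 + 6*2)²) + ((-89 + 1141) + 1687)) - 1342) = √(1/(-15 + ((-89 + 1141) + 1687)) - 1342) = √(1/(-15 + (1052 + 1687)) - 1342) = √(1/(-15 + 2739) - 1342) = √(1/2724 - 1342) = √(-3655607/2724) = I*√2489468367/1362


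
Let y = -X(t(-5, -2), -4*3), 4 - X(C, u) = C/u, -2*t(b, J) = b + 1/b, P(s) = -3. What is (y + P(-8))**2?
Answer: 187489/3600 ≈ 52.080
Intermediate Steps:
t(b, J) = -b/2 - 1/(2*b) (t(b, J) = -(b + 1/b)/2 = -b/2 - 1/(2*b))
X(C, u) = 4 - C/u
y = -253/60 (y = -(4 - (1/2)*(-1 - 1*(-5)**2)/(-5)/((-4*3))) = -(4 - 1*(1/2)*(-1/5)*(-1 - 1*25)/(-12)) = -(4 - 1*(1/2)*(-1/5)*(-1 - 25)*(-1/12)) = -(4 - 1*(1/2)*(-1/5)*(-26)*(-1/12)) = -(4 - 1*13/5*(-1/12)) = -(4 + 13/60) = -1*253/60 = -253/60 ≈ -4.2167)
(y + P(-8))**2 = (-253/60 - 3)**2 = (-433/60)**2 = 187489/3600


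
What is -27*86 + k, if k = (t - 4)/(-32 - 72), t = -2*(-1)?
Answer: -120743/52 ≈ -2322.0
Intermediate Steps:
t = 2
k = 1/52 (k = (2 - 4)/(-32 - 72) = -2/(-104) = -2*(-1/104) = 1/52 ≈ 0.019231)
-27*86 + k = -27*86 + 1/52 = -2322 + 1/52 = -120743/52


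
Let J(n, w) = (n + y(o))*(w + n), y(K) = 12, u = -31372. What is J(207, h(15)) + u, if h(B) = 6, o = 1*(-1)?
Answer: 15275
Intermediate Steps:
o = -1
J(n, w) = (12 + n)*(n + w) (J(n, w) = (n + 12)*(w + n) = (12 + n)*(n + w))
J(207, h(15)) + u = (207² + 12*207 + 12*6 + 207*6) - 31372 = (42849 + 2484 + 72 + 1242) - 31372 = 46647 - 31372 = 15275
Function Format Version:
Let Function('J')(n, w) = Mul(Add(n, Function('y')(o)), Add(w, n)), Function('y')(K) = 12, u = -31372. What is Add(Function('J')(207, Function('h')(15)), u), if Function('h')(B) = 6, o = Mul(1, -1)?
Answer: 15275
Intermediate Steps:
o = -1
Function('J')(n, w) = Mul(Add(12, n), Add(n, w)) (Function('J')(n, w) = Mul(Add(n, 12), Add(w, n)) = Mul(Add(12, n), Add(n, w)))
Add(Function('J')(207, Function('h')(15)), u) = Add(Add(Pow(207, 2), Mul(12, 207), Mul(12, 6), Mul(207, 6)), -31372) = Add(Add(42849, 2484, 72, 1242), -31372) = Add(46647, -31372) = 15275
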